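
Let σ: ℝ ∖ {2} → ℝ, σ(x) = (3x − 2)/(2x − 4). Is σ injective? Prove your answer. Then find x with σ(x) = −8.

34/19

Suppose σ(s) = σ(t). Cross-multiplying: (3s − 2)(2t − 4) = (3t − 2)(2s − 4).
Expanding both sides and cancelling the symmetric terms leaves −8·(s − t) = 0. Since −8 ≠ 0, s = t. Therefore σ is injective.
Solving σ(x) = −8: cross-multiplying gives 3x − 2 = −8(2x − 4), which rearranges to 19x = 34, so x = 34/19.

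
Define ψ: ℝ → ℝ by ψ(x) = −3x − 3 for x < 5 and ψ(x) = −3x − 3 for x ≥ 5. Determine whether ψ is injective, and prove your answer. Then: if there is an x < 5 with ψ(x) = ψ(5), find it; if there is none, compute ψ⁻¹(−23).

Both pieces are strictly decreasing (slopes −3 and −3), so each is injective on its own interval.
The left piece maps (−∞, 5) onto (−18, ∞); the right piece maps [5, ∞) onto (−∞, −18].
These images are disjoint, so no value is attained by both pieces. So ψ is injective.
Because the two images are disjoint, no x < 5 has ψ(x) = ψ(5), so we compute ψ⁻¹(−23): −23 lies in (−∞, −18], so solve −3x − 3 = −23: x = (−23 + 3)/(−3) = 20/3.

20/3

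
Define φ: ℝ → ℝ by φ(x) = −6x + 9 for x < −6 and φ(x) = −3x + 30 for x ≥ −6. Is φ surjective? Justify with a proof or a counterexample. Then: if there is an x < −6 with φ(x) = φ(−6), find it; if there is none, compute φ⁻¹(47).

Both pieces are strictly decreasing (slopes −6 and −3), so each is injective on its own interval.
The left piece maps (−∞, −6) onto (45, ∞); the right piece maps [−6, ∞) onto (−∞, 48].
The union (45, ∞) ∪ (−∞, 48] covers ℝ, so φ is surjective.
For the follow-up: the images overlap, so an x < −6 with φ(x) = φ(−6) exists. φ(−6) = 48; solving −6x + 9 = 48 for x < −6 gives x = (48 − 9)/(−6) = −13/2.

-13/2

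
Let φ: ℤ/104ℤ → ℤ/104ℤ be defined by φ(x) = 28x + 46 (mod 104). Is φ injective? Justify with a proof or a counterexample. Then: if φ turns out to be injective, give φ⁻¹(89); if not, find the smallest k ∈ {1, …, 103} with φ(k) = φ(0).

We have gcd(28, 104) = 4 > 1. Taking u = 0 and v = 26: φ(0) = 46 and φ(26) = 28·26 + 46 = 774 ≡ 46 (mod 104).
So φ(0) = φ(26) while 0 ≠ 26, hence φ is not injective.
Since φ is not injective, we find the least positive k with φ(k) = φ(0): this means 28k ≡ 0 (mod 104), i.e. 104 ∣ 28k. Since gcd(28, 104) = 4, dividing through by 4 this holds exactly when 26 ∣ 7k, and as gcd(7, 26) = 1, exactly when 26 ∣ k.
The smallest positive such k is 26.

26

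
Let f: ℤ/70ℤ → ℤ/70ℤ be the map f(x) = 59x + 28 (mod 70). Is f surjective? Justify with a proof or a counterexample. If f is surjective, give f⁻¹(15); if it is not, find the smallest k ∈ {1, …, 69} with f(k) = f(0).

Since gcd(59, 70) = 1, 59 is invertible modulo 70. Euclid's algorithm: 70 = 1·59 + 11, 59 = 5·11 + 4, 11 = 2·4 + 3, 4 = 1·3 + 1; back-substituting gives 1 = 19·59 − 16·70, so 59⁻¹ ≡ 19 (mod 70).
For any y ∈ ℤ/70ℤ, x = 19(y − 28) mod 70 satisfies f(x) = 59·19(y − 28) + 28 ≡ y (since 59·19 ≡ 1 mod 70). So every y has a preimage.
Therefore f is surjective.
Since f is surjective, we find f⁻¹(15): we need 59x ≡ 15 − 28 ≡ 57 (mod 70). Using 59⁻¹ = 19: x ≡ 19·57 = 1083 = 15·70 + 33, so x = 33.
Check: f(33) = 59·33 + 28 = 1975 = 28·70 + 15 ≡ 15 (mod 70).

33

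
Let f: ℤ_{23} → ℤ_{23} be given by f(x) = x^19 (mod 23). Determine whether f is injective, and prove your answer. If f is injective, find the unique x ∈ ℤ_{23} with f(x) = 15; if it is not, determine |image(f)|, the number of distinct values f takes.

11

Since 23 is prime, the nonzero elements of ℤ_{23} form a cyclic group of order 22.
As gcd(19, 22) = 1, raising to the 19th power is a bijection on this group: if s^19 ≡ t^19 then (st^{−1})^19 = 1, and the only element of order dividing gcd(19, 22) = 1 is 1, so s = t.
With f(0) = 0 this makes f injective on all of ℤ_{23}, hence bijective (finite equal-size domain and codomain). In particular f is injective.
Since f is injective, we find the preimage of 15. The inverse of x ↦ x^19 on (ℤ_{23})^× is x ↦ x^7, because 19·7 = 133 = 6·22 + 1 ≡ 1 (mod 22) and x^{22} = 1 for x ≠ 0 (Fermat). So f⁻¹(15) = 15^7 mod 23.
Repeated squaring mod 23: 15^1 ≡ 15, 15^2 ≡ 15² = 225 ≡ 18, 15^4 ≡ 18² = 324 ≡ 2. Since 7 = 4 + 2 + 1, 15^7 ≡ 2·18·15: 2·18 = 36 ≡ 13, then 13·15 = 195 ≡ 11. So 15^7 ≡ 11 (mod 23).
Hence f⁻¹(15) = 11.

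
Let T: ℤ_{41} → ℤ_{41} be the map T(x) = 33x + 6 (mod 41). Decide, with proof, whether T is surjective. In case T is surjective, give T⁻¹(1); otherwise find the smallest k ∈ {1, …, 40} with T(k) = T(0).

Since gcd(33, 41) = 1, 33 is invertible modulo 41. Euclid's algorithm: 41 = 1·33 + 8, 33 = 4·8 + 1; back-substituting gives 1 = 5·33 − 4·41, so 33⁻¹ ≡ 5 (mod 41).
Then y ↦ 5(y − 6) is a two-sided inverse to T, so every y ∈ ℤ_{41} has a preimage.
So T is surjective.
Since T is surjective, we find T⁻¹(1): we need 33x ≡ 1 − 6 ≡ 36 (mod 41). Using 33⁻¹ = 5: x ≡ 5·36 = 180 = 4·41 + 16, so x = 16.
Check: T(16) = 33·16 + 6 = 534 = 13·41 + 1 ≡ 1 (mod 41).

16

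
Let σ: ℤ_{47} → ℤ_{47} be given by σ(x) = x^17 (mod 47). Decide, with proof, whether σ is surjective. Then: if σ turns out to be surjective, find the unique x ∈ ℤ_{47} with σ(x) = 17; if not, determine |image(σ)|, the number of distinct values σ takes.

24

Since 47 is prime, the nonzero elements of ℤ_{47} form a cyclic group of order 46.
As gcd(17, 46) = 1, raising to the 17th power is a bijection on this group: if x_1^17 ≡ x_2^17 then (x_1x_2^{−1})^17 = 1, and the only element of order dividing gcd(17, 46) = 1 is 1, so x_1 = x_2.
With σ(0) = 0 this makes σ injective on all of ℤ_{47}, hence bijective (finite equal-size domain and codomain). In particular σ is surjective.
Since σ is surjective, we find the preimage of 17. The inverse of x ↦ x^17 on (ℤ_{47})^× is x ↦ x^19, because 17·19 = 323 = 7·46 + 1 ≡ 1 (mod 46) and x^{46} = 1 for x ≠ 0 (Fermat). So σ⁻¹(17) = 17^19 mod 47.
Repeated squaring mod 47: 17^1 ≡ 17, 17^2 ≡ 17² = 289 ≡ 7, 17^4 ≡ 7² = 49 ≡ 2, 17^8 ≡ 2² = 4, 17^16 ≡ 4² = 16. Since 19 = 16 + 2 + 1, 17^19 ≡ 16·7·17: 16·7 = 112 ≡ 18, then 18·17 = 306 ≡ 24. So 17^19 ≡ 24 (mod 47).
Hence σ⁻¹(17) = 24.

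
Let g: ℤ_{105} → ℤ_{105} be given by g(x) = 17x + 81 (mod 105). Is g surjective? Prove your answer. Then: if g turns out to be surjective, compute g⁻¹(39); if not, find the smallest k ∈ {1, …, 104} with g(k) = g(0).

By definition, surjectivity means every element of the codomain has a preimage under g.
Since gcd(17, 105) = 1, 17 is invertible modulo 105. Euclid's algorithm: 105 = 6·17 + 3, 17 = 5·3 + 2, 3 = 1·2 + 1; back-substituting gives 1 = 68·17 − 11·105, so 17⁻¹ ≡ 68 (mod 105).
For any y ∈ ℤ_{105}, x = 68(y − 81) mod 105 satisfies g(x) = 17·68(y − 81) + 81 ≡ y (since 17·68 ≡ 1 mod 105). So every y has a preimage.
Hence g is surjective.
Since g is surjective, we compute g⁻¹(39): solve 17x + 81 ≡ 39 (mod 105), i.e. 17x ≡ 63 (mod 105).
Multiplying by 17⁻¹ = 68 gives x ≡ 68·63 = 4284 = 40·105 + 84 ≡ 84 (mod 105).
Check: g(84) = 17·84 + 81 = 1509 = 14·105 + 39 ≡ 39 (mod 105).

84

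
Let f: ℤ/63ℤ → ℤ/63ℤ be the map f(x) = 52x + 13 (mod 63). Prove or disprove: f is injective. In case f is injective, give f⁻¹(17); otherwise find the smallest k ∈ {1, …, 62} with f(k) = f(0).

If f(s) = f(t), then 52s ≡ 52t (mod 63). Because gcd(52, 63) = 1, we may cancel 52 to get s ≡ t (mod 63).
Therefore f is injective.
We now compute 52⁻¹ mod 63 explicitly. Euclid's algorithm: 63 = 1·52 + 11, 52 = 4·11 + 8, 11 = 1·8 + 3, 8 = 2·3 + 2, 3 = 1·2 + 1; back-substituting gives 1 = 40·52 − 33·63, so 52⁻¹ ≡ 40 (mod 63).
Since f is injective, we compute f⁻¹(17): solve 52x + 13 ≡ 17 (mod 63), i.e. 52x ≡ 4 (mod 63).
Multiplying by 52⁻¹ = 40 gives x ≡ 40·4 = 160 = 2·63 + 34 ≡ 34 (mod 63).
Check: f(34) = 52·34 + 13 = 1781 = 28·63 + 17 ≡ 17 (mod 63).

34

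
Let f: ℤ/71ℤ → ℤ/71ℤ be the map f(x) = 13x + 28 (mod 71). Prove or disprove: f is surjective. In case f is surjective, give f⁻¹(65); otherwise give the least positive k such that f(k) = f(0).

Recall: surjectivity means every element of the codomain has a preimage under f.
Since gcd(13, 71) = 1, 13 is invertible modulo 71. Euclid's algorithm: 71 = 5·13 + 6, 13 = 2·6 + 1; back-substituting gives 1 = 11·13 − 2·71, so 13⁻¹ ≡ 11 (mod 71).
Then y ↦ 11(y − 28) is a two-sided inverse to f, so every y ∈ ℤ/71ℤ has a preimage.
Thus f is surjective.
Since f is surjective, we compute f⁻¹(65): solve 13x + 28 ≡ 65 (mod 71), i.e. 13x ≡ 37 (mod 71).
Multiplying by 13⁻¹ = 11 gives x ≡ 11·37 = 407 = 5·71 + 52 ≡ 52 (mod 71).
Check: f(52) = 13·52 + 28 = 704 = 9·71 + 65 ≡ 65 (mod 71).

52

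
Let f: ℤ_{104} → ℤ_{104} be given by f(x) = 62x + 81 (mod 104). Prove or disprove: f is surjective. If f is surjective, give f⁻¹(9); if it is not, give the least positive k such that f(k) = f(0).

By definition, f is surjective if every y in the codomain equals f(x) for some x in the domain.
Since gcd(62, 104) = 2, we have 62x ≡ 0 (mod 2) for all x, so f(x) ≡ 1 (mod 2).
But 0 ≢ 1 (mod 2), so 0 ∈ ℤ_{104} has no preimage. Thus f is not surjective.
Since f is not surjective, we find the least positive k with f(k) = f(0): this means 62k ≡ 0 (mod 104), i.e. 104 ∣ 62k. Since gcd(62, 104) = 2, dividing through by 2 this holds exactly when 52 ∣ 31k, and as gcd(31, 52) = 1, exactly when 52 ∣ k.
The smallest positive such k is 52.

52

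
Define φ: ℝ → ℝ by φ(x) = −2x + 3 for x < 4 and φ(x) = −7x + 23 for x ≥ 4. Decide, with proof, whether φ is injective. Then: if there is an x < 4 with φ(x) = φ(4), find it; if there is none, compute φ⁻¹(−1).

2

Both pieces are strictly decreasing (slopes −2 and −7), so each is injective on its own interval.
The left piece maps (−∞, 4) onto (−5, ∞); the right piece maps [4, ∞) onto (−∞, −5].
These images are disjoint, so no value is attained by both pieces. Therefore φ is injective.
Because the two images are disjoint, no x < 4 has φ(x) = φ(4), so we compute φ⁻¹(−1): −1 lies in (−5, ∞), so solve −2x + 3 = −1: x = (−1 − 3)/(−2) = 2.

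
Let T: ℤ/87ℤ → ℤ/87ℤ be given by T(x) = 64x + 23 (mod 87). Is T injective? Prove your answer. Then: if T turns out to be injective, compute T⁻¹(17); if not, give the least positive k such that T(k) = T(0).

57

By definition, injectivity means: for all s, t in the domain, T(s) = T(t) implies s = t.
If T(s) = T(t), then 64s ≡ 64t (mod 87). Because gcd(64, 87) = 1, we may cancel 64 to get s ≡ t (mod 87).
Hence T is injective.
We now compute 64⁻¹ mod 87 explicitly. Euclid's algorithm: 87 = 1·64 + 23, 64 = 2·23 + 18, 23 = 1·18 + 5, 18 = 3·5 + 3, 5 = 1·3 + 2, 3 = 1·2 + 1; back-substituting gives 1 = 34·64 − 25·87, so 64⁻¹ ≡ 34 (mod 87).
Since T is injective, we compute T⁻¹(17): solve 64x + 23 ≡ 17 (mod 87), i.e. 64x ≡ 81 (mod 87).
Multiplying by 64⁻¹ = 34 gives x ≡ 34·81 = 2754 = 31·87 + 57 ≡ 57 (mod 87).
Check: T(57) = 64·57 + 23 = 3671 = 42·87 + 17 ≡ 17 (mod 87).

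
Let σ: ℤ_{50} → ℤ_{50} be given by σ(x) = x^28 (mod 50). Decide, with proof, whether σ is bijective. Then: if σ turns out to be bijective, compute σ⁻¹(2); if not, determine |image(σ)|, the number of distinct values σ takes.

12

σ(1) = 1^28 = 1.
σ(7): Repeated squaring mod 50: 7^1 ≡ 7, 7^2 ≡ 7² = 49, 7^4 ≡ 49² = 2401 ≡ 1, 7^8 ≡ 1² = 1, 7^16 ≡ 1² = 1. Since 28 = 16 + 8 + 4, 7^28 ≡ 1·1·1: 1·1 = 1, then 1·1 = 1. So 7^28 ≡ 1 (mod 50).
So σ(1) = σ(7) = 1 while 1 ≠ 7, hence σ is not injective, hence not bijective.
Since σ is not bijective, we determine |image(σ)|. Computing x^28 mod 50 for each x (by repeated squaring, reducing mod 50 at every step), the values σ(0), σ(1), …, σ(49) are: 0, 1, 6, 11, 36, 25, 16, 1, 16, 21, 0, 31, 46, 21, 6, 25, 46, 41, 26, 41, 0, 11, 36, 31, 26, 25, 26, 31, 36, 11, 0, 41, 26, 41, 46, 25, 6, 21, 46, 31, 0, 21, 16, 1, 16, 25, 36, 11, 6, 1.
The distinct values are {0, 1, 6, 11, 16, 21, 25, 26, 31, 36, 41, 46}; there are 12 of them.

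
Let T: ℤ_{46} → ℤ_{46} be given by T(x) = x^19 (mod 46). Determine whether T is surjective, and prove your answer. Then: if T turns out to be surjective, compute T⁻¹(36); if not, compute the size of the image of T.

Computing x^19 mod 46 for each x (by repeated squaring, reducing mod 46 at every step), the values T(0), T(1), …, T(45) are: 0, 1, 26, 29, 32, 7, 18, 11, 4, 13, 44, 15, 8, 25, 10, 19, 12, 5, 16, 37, 40, 43, 22, 23, 24, 3, 6, 9, 30, 41, 34, 27, 36, 21, 38, 31, 2, 33, 42, 35, 28, 39, 14, 17, 20, 45.
Every element of ℤ_{46} appears exactly once in this list, so T is a bijection, and in particular surjective.
Since T is surjective, we read off the preimage of 36 from the same table: T(32) = 36, so T⁻¹(36) = 32.

32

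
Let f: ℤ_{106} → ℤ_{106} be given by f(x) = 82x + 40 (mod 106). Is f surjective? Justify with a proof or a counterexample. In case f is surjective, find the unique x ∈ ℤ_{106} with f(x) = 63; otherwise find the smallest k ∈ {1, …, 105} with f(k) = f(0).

Recall that surjectivity means every element of the codomain has a preimage under f.
Since gcd(82, 106) = 2, we have 82x ≡ 0 (mod 2) for all x, so f(x) ≡ 0 (mod 2).
But 1 ≢ 0 (mod 2), so 1 ∈ ℤ_{106} has no preimage. Thus f is not surjective.
Since f is not surjective, we find the least positive k with f(k) = f(0): this means 82k ≡ 0 (mod 106), i.e. 106 ∣ 82k. Since gcd(82, 106) = 2, dividing through by 2 this holds exactly when 53 ∣ 41k, and as gcd(41, 53) = 1, exactly when 53 ∣ k.
The smallest positive such k is 53.

53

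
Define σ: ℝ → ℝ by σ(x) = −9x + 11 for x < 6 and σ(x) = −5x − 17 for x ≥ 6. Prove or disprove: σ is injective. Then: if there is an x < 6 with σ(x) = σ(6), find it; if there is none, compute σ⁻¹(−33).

Both pieces are strictly decreasing (slopes −9 and −5), so each is injective on its own interval.
The left piece maps (−∞, 6) onto (−43, ∞); the right piece maps [6, ∞) onto (−∞, −47].
These images are disjoint, so no value is attained by both pieces. Thus σ is injective.
Because the two images are disjoint, no x < 6 has σ(x) = σ(6), so we compute σ⁻¹(−33): −33 lies in (−43, ∞), so solve −9x + 11 = −33: x = (−33 − 11)/(−9) = 44/9.

44/9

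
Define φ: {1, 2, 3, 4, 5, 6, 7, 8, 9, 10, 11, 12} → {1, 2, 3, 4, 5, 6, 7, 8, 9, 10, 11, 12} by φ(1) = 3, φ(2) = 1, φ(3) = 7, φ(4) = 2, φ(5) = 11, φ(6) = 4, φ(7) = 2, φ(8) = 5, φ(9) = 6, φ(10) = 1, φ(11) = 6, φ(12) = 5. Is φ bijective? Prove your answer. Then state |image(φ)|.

φ(4) = 2 = φ(7) with 4 ≠ 7, so φ is not injective, hence not bijective.
The image of φ is {1, 2, 3, 4, 5, 6, 7, 11}, which has 8 elements.

8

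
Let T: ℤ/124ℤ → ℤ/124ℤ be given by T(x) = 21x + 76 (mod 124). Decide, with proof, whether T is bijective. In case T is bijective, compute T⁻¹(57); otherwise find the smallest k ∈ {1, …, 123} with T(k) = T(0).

Suppose T(s) = T(t) in ℤ/124ℤ. Then 21s + 76 ≡ 21t + 76 (mod 124), therefore 21(s − t) ≡ 0 (mod 124).
Since gcd(21, 124) = 1, 21 is invertible modulo 124, hence s − t ≡ 0 (mod 124), i.e. s = t.
We now compute 21⁻¹ mod 124 explicitly. Euclid's algorithm: 124 = 5·21 + 19, 21 = 1·19 + 2, 19 = 9·2 + 1; back-substituting gives 1 = 65·21 − 11·124, so 21⁻¹ ≡ 65 (mod 124).
For any y ∈ ℤ/124ℤ, x = 65(y − 76) mod 124 satisfies T(x) = 21·65(y − 76) + 76 ≡ y (since 21·65 ≡ 1 mod 124). So every y has a preimage.
Thus T is bijective.
Since T is bijective, we find T⁻¹(57): we need 21x ≡ 57 − 76 ≡ 105 (mod 124). Using 21⁻¹ = 65: x ≡ 65·105 = 6825 = 55·124 + 5, so x = 5.
Check: T(5) = 21·5 + 76 = 181 = 1·124 + 57 ≡ 57 (mod 124).

5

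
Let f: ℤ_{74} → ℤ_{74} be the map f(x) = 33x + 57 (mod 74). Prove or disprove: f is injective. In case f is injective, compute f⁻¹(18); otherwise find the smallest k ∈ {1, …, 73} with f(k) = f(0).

19

Recall that f is injective if f(a) = f(b) implies a = b.
Suppose f(a) = f(b) in ℤ_{74}. Then 33a + 57 ≡ 33b + 57 (mod 74), therefore 33(a − b) ≡ 0 (mod 74).
Since gcd(33, 74) = 1, 33 is invertible modulo 74, so a − b ≡ 0 (mod 74), i.e. a = b.
Therefore f is injective.
We now compute 33⁻¹ mod 74 explicitly. Euclid's algorithm: 74 = 2·33 + 8, 33 = 4·8 + 1; back-substituting gives 1 = 9·33 − 4·74, so 33⁻¹ ≡ 9 (mod 74).
Since f is injective, we find f⁻¹(18): we need 33x ≡ 18 − 57 ≡ 35 (mod 74). Using 33⁻¹ = 9: x ≡ 9·35 = 315 = 4·74 + 19, so x = 19.
Check: f(19) = 33·19 + 57 = 684 = 9·74 + 18 ≡ 18 (mod 74).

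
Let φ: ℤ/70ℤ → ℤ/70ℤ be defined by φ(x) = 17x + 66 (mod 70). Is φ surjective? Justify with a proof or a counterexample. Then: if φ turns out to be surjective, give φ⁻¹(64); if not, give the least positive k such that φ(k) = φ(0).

4

By definition, surjectivity means every element of the codomain has a preimage under φ.
Since gcd(17, 70) = 1, 17 is invertible modulo 70. Euclid's algorithm: 70 = 4·17 + 2, 17 = 8·2 + 1; back-substituting gives 1 = 33·17 − 8·70, so 17⁻¹ ≡ 33 (mod 70).
For any y ∈ ℤ/70ℤ, x = 33(y − 66) mod 70 satisfies φ(x) = 17·33(y − 66) + 66 ≡ y (since 17·33 ≡ 1 mod 70). So every y has a preimage.
So φ is surjective.
Since φ is surjective, we compute φ⁻¹(64): solve 17x + 66 ≡ 64 (mod 70), i.e. 17x ≡ 68 (mod 70).
Multiplying by 17⁻¹ = 33 gives x ≡ 33·68 = 2244 = 32·70 + 4 ≡ 4 (mod 70).
Check: φ(4) = 17·4 + 66 = 134 = 1·70 + 64 ≡ 64 (mod 70).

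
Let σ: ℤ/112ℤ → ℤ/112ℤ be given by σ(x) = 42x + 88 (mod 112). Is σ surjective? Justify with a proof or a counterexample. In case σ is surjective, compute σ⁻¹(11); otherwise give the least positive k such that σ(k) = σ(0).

Recall: σ is surjective if every y in the codomain equals σ(x) for some x in the domain.
Since gcd(42, 112) = 14, we have 42x ≡ 0 (mod 14) for all x, so σ(x) ≡ 4 (mod 14).
But 0 ≢ 4 (mod 14), so 0 ∈ ℤ/112ℤ has no preimage. So σ is not surjective.
Since σ is not surjective, we find the least positive k with σ(k) = σ(0): this means 42k ≡ 0 (mod 112), i.e. 112 ∣ 42k. Since gcd(42, 112) = 14, dividing through by 14 this holds exactly when 8 ∣ 3k, and as gcd(3, 8) = 1, exactly when 8 ∣ k.
The smallest positive such k is 8.

8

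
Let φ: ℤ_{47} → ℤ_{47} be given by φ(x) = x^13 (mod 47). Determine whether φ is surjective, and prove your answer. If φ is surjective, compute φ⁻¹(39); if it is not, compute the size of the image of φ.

Since 47 is prime, the nonzero elements of ℤ_{47} form a cyclic group of order 46.
As gcd(13, 46) = 1, raising to the 13th power is a bijection on this group: if u^13 ≡ v^13 then (uv^{−1})^13 = 1, and the only element of order dividing gcd(13, 46) = 1 is 1, so u = v.
With φ(0) = 0 this makes φ injective on all of ℤ_{47}, hence bijective (finite equal-size domain and codomain). In particular φ is surjective.
Since φ is surjective, we find the preimage of 39. The inverse of x ↦ x^13 on (ℤ_{47})^× is x ↦ x^39, because 13·39 = 507 = 11·46 + 1 ≡ 1 (mod 46) and x^{46} = 1 for x ≠ 0 (Fermat). So φ⁻¹(39) = 39^39 mod 47.
Repeated squaring mod 47: 39^1 ≡ 39, 39^2 ≡ 39² = 1521 ≡ 17, 39^4 ≡ 17² = 289 ≡ 7, 39^8 ≡ 7² = 49 ≡ 2, 39^16 ≡ 2² = 4, 39^32 ≡ 4² = 16. Since 39 = 32 + 4 + 2 + 1, 39^39 ≡ 16·7·17·39: 16·7 = 112 ≡ 18, then 18·17 = 306 ≡ 24, then 24·39 = 936 ≡ 43. So 39^39 ≡ 43 (mod 47).
Hence φ⁻¹(39) = 43.

43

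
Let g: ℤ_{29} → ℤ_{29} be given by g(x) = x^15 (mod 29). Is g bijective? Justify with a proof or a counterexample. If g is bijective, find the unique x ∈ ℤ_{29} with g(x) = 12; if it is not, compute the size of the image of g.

17

Since 29 is prime, the nonzero elements of ℤ_{29} form a cyclic group of order 28.
As gcd(15, 28) = 1, raising to the 15th power is a bijection on this group: if a^15 ≡ b^15 then (ab^{−1})^15 = 1, and the only element of order dividing gcd(15, 28) = 1 is 1, so a = b.
With g(0) = 0 this makes g injective on all of ℤ_{29}, hence bijective (finite equal-size domain and codomain). In particular g is bijective.
Since g is bijective, we find the preimage of 12. The inverse of x ↦ x^15 on (ℤ_{29})^× is x ↦ x^15, because 15·15 = 225 = 8·28 + 1 ≡ 1 (mod 28) and x^{28} = 1 for x ≠ 0 (Fermat). So g⁻¹(12) = 12^15 mod 29.
Repeated squaring mod 29: 12^1 ≡ 12, 12^2 ≡ 12² = 144 ≡ 28, 12^4 ≡ 28² = 784 ≡ 1, 12^8 ≡ 1² = 1. Since 15 = 8 + 4 + 2 + 1, 12^15 ≡ 1·1·28·12: 1·1 = 1, then 1·28 = 28, then 28·12 = 336 ≡ 17. So 12^15 ≡ 17 (mod 29).
Hence g⁻¹(12) = 17.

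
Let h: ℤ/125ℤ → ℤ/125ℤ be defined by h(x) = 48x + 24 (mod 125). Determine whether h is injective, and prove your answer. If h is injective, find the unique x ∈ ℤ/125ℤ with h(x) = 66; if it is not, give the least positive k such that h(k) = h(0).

Suppose h(a) = h(b) in ℤ/125ℤ. Then 48a + 24 ≡ 48b + 24 (mod 125), so 48(a − b) ≡ 0 (mod 125).
Since gcd(48, 125) = 1, 48 is invertible modulo 125, hence a − b ≡ 0 (mod 125), i.e. a = b.
Therefore h is injective.
We now compute 48⁻¹ mod 125 explicitly. Euclid's algorithm: 125 = 2·48 + 29, 48 = 1·29 + 19, 29 = 1·19 + 10, 19 = 1·10 + 9, 10 = 1·9 + 1; back-substituting gives 1 = 112·48 − 43·125, so 48⁻¹ ≡ 112 (mod 125).
Since h is injective, we find h⁻¹(66): we need 48x ≡ 66 − 24 ≡ 42 (mod 125). Using 48⁻¹ = 112: x ≡ 112·42 = 4704 = 37·125 + 79, so x = 79.
Check: h(79) = 48·79 + 24 = 3816 = 30·125 + 66 ≡ 66 (mod 125).

79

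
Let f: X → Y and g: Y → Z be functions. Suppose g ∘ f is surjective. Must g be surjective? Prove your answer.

Let c ∈ Z. Since g ∘ f is surjective, some a ∈ X has g(f(a)) = c. Then b = f(a) ∈ Y satisfies g(b) = c. So g is surjective.

surjective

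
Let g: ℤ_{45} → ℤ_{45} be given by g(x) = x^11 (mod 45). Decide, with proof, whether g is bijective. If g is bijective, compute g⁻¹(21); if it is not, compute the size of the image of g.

35

g(0) = 0^11 = 0.
g(15): Repeated squaring mod 45: 15^1 ≡ 15, 15^2 ≡ 15² = 225 ≡ 0, 15^4 ≡ 0² = 0, 15^8 ≡ 0² = 0. Since 11 = 8 + 2 + 1, 15^11 ≡ 0·0·15: 0·0 = 0, then 0·15 = 0. So 15^11 ≡ 0 (mod 45).
So g(0) = g(15) = 0 while 0 ≠ 15, thus g is not injective, hence not bijective.
Since g is not bijective, we determine |image(g)|. Computing x^11 mod 45 for each x (by repeated squaring, reducing mod 45 at every step), the values g(0), g(1), …, g(44) are: 0, 1, 23, 27, 34, 20, 36, 13, 17, 9, 10, 41, 18, 7, 29, 0, 31, 8, 27, 19, 5, 36, 43, 2, 9, 40, 26, 18, 37, 14, 0, 16, 38, 27, 4, 35, 36, 28, 32, 9, 25, 11, 18, 22, 44.
The distinct values are {0, 1, 2, 4, 5, 7, 8, 9, 10, 11, 13, 14, 16, 17, 18, 19, 20, 22, 23, 25, 26, 27, 28, 29, 31, 32, 34, 35, 36, 37, 38, 40, 41, 43, 44}; there are 35 of them.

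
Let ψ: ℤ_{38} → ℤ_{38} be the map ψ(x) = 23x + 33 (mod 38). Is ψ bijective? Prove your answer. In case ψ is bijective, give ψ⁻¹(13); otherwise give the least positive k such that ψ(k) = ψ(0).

Recall: injectivity means: for all x_1, x_2 in the domain, ψ(x_1) = ψ(x_2) implies x_1 = x_2.
If ψ(x_1) = ψ(x_2), then 23x_1 ≡ 23x_2 (mod 38). Because gcd(23, 38) = 1, we may cancel 23 to get x_1 ≡ x_2 (mod 38).
We now compute 23⁻¹ mod 38 explicitly. Euclid's algorithm: 38 = 1·23 + 15, 23 = 1·15 + 8, 15 = 1·8 + 7, 8 = 1·7 + 1; back-substituting gives 1 = 5·23 − 3·38, so 23⁻¹ ≡ 5 (mod 38).
For any y ∈ ℤ_{38}, x = 5(y − 33) mod 38 satisfies ψ(x) = 23·5(y − 33) + 33 ≡ y (since 23·5 ≡ 1 mod 38). So every y has a preimage.
So ψ is bijective.
Since ψ is bijective, we compute ψ⁻¹(13): solve 23x + 33 ≡ 13 (mod 38), i.e. 23x ≡ 18 (mod 38).
Multiplying by 23⁻¹ = 5 gives x ≡ 5·18 = 90 = 2·38 + 14 ≡ 14 (mod 38).
Check: ψ(14) = 23·14 + 33 = 355 = 9·38 + 13 ≡ 13 (mod 38).

14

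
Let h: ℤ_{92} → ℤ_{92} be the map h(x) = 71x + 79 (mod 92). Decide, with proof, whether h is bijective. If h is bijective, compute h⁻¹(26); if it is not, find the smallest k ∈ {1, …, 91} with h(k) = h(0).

Suppose h(u) = h(v) in ℤ_{92}. Then 71u + 79 ≡ 71v + 79 (mod 92), thus 71(u − v) ≡ 0 (mod 92).
Since gcd(71, 92) = 1, 71 is invertible modulo 92, thus u − v ≡ 0 (mod 92), i.e. u = v.
We now compute 71⁻¹ mod 92 explicitly. Euclid's algorithm: 92 = 1·71 + 21, 71 = 3·21 + 8, 21 = 2·8 + 5, 8 = 1·5 + 3, 5 = 1·3 + 2, 3 = 1·2 + 1; back-substituting gives 1 = 35·71 − 27·92, so 71⁻¹ ≡ 35 (mod 92).
Then y ↦ 35(y − 79) is a two-sided inverse to h, so every y ∈ ℤ_{92} has a preimage.
Therefore h is bijective.
Since h is bijective, we compute h⁻¹(26): solve 71x + 79 ≡ 26 (mod 92), i.e. 71x ≡ 39 (mod 92).
Multiplying by 71⁻¹ = 35 gives x ≡ 35·39 = 1365 = 14·92 + 77 ≡ 77 (mod 92).
Check: h(77) = 71·77 + 79 = 5546 = 60·92 + 26 ≡ 26 (mod 92).

77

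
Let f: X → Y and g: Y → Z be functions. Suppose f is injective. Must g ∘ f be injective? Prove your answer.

No. Take X = Y = Z = {1, 2}, f = identity (injective), and g(x) = 1 for every x.
Then (g ∘ f)(1) = 1 = (g ∘ f)(2) with 1 ≠ 2, so g ∘ f is not injective.

not injective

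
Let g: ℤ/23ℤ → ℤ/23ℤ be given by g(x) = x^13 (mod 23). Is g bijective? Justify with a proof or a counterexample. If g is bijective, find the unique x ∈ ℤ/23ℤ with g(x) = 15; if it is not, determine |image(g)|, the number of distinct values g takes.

10

Since 23 is prime, the nonzero elements of ℤ/23ℤ form a cyclic group of order 22.
As gcd(13, 22) = 1, raising to the 13th power is a bijection on this group: if s^13 ≡ t^13 then (st^{−1})^13 = 1, and the only element of order dividing gcd(13, 22) = 1 is 1, so s = t.
With g(0) = 0 this makes g injective on all of ℤ/23ℤ, hence bijective (finite equal-size domain and codomain). In particular g is bijective.
Since g is bijective, we find the preimage of 15. The inverse of x ↦ x^13 on (ℤ/23ℤ)^× is x ↦ x^17, because 13·17 = 221 = 10·22 + 1 ≡ 1 (mod 22) and x^{22} = 1 for x ≠ 0 (Fermat). So g⁻¹(15) = 15^17 mod 23.
Repeated squaring mod 23: 15^1 ≡ 15, 15^2 ≡ 15² = 225 ≡ 18, 15^4 ≡ 18² = 324 ≡ 2, 15^8 ≡ 2² = 4, 15^16 ≡ 4² = 16. Since 17 = 16 + 1, 15^17 ≡ 16·15: 16·15 = 240 ≡ 10. So 15^17 ≡ 10 (mod 23).
Hence g⁻¹(15) = 10.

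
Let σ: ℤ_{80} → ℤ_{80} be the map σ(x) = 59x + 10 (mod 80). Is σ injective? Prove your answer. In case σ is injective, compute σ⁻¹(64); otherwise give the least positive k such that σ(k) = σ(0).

66

Recall that σ is injective if σ(x_1) = σ(x_2) implies x_1 = x_2.
If σ(x_1) = σ(x_2), then 59x_1 ≡ 59x_2 (mod 80). Because gcd(59, 80) = 1, we may cancel 59 to get x_1 ≡ x_2 (mod 80).
Thus σ is injective.
We now compute 59⁻¹ mod 80 explicitly. Euclid's algorithm: 80 = 1·59 + 21, 59 = 2·21 + 17, 21 = 1·17 + 4, 17 = 4·4 + 1; back-substituting gives 1 = 19·59 − 14·80, so 59⁻¹ ≡ 19 (mod 80).
Since σ is injective, we compute σ⁻¹(64): solve 59x + 10 ≡ 64 (mod 80), i.e. 59x ≡ 54 (mod 80).
Multiplying by 59⁻¹ = 19 gives x ≡ 19·54 = 1026 = 12·80 + 66 ≡ 66 (mod 80).
Check: σ(66) = 59·66 + 10 = 3904 = 48·80 + 64 ≡ 64 (mod 80).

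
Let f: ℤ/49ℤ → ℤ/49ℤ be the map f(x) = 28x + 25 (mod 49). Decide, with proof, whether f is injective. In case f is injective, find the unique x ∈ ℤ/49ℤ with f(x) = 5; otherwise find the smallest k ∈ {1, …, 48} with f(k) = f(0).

7

We have gcd(28, 49) = 7 > 1. Taking s = 0 and t = 7: f(0) = 25 and f(7) = 28·7 + 25 = 221 ≡ 25 (mod 49).
So f(0) = f(7) while 0 ≠ 7, therefore f is not injective.
Since f is not injective, we find the least positive k with f(k) = f(0): this means 28k ≡ 0 (mod 49), i.e. 49 ∣ 28k. Since gcd(28, 49) = 7, dividing through by 7 this holds exactly when 7 ∣ 4k, and as gcd(4, 7) = 1, exactly when 7 ∣ k.
The smallest positive such k is 7.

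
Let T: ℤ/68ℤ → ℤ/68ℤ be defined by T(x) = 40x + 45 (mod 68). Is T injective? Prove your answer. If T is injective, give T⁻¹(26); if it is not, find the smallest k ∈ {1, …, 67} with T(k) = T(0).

We have gcd(40, 68) = 4 > 1. Taking a = 0 and b = 17: T(0) = 45 and T(17) = 40·17 + 45 = 725 ≡ 45 (mod 68).
So T(0) = T(17) while 0 ≠ 17, therefore T is not injective.
Since T is not injective, we find the least positive k with T(k) = T(0): this means 40k ≡ 0 (mod 68), i.e. 68 ∣ 40k. Since gcd(40, 68) = 4, dividing through by 4 this holds exactly when 17 ∣ 10k, and as gcd(10, 17) = 1, exactly when 17 ∣ k.
The smallest positive such k is 17.

17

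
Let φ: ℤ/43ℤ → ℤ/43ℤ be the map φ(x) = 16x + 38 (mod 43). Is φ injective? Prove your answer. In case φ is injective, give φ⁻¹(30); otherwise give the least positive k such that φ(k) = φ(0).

Suppose φ(u) = φ(v) in ℤ/43ℤ. Then 16u + 38 ≡ 16v + 38 (mod 43), hence 16(u − v) ≡ 0 (mod 43).
Since gcd(16, 43) = 1, 16 is invertible modulo 43, hence u − v ≡ 0 (mod 43), i.e. u = v.
So φ is injective.
We now compute 16⁻¹ mod 43 explicitly. Euclid's algorithm: 43 = 2·16 + 11, 16 = 1·11 + 5, 11 = 2·5 + 1; back-substituting gives 1 = 35·16 − 13·43, so 16⁻¹ ≡ 35 (mod 43).
Since φ is injective, we find φ⁻¹(30): we need 16x ≡ 30 − 38 ≡ 35 (mod 43). Using 16⁻¹ = 35: x ≡ 35·35 = 1225 = 28·43 + 21, so x = 21.
Check: φ(21) = 16·21 + 38 = 374 = 8·43 + 30 ≡ 30 (mod 43).

21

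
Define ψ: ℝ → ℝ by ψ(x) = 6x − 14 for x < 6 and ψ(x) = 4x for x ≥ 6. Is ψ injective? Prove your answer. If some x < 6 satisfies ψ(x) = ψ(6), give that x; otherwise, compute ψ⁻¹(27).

27/4

Both pieces are strictly increasing (slopes 6 and 4), so each is injective on its own interval.
The left piece maps (−∞, 6) onto (−∞, 22); the right piece maps [6, ∞) onto [24, ∞).
These images are disjoint, so no value is attained by both pieces. So ψ is injective.
Because the two images are disjoint, no x < 6 has ψ(x) = ψ(6), so we compute ψ⁻¹(27): 27 lies in [24, ∞), so solve 4x = 27: x = (27 − 0)/4 = 27/4.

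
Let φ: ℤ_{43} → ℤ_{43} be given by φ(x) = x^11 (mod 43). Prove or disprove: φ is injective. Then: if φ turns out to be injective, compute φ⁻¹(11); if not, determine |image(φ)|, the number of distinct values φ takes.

35

Since 43 is prime, the nonzero elements of ℤ_{43} form a cyclic group of order 42.
As gcd(11, 42) = 1, raising to the 11th power is a bijection on this group: if a^11 ≡ b^11 then (ab^{−1})^11 = 1, and the only element of order dividing gcd(11, 42) = 1 is 1, so a = b.
With φ(0) = 0 this makes φ injective on all of ℤ_{43}, hence bijective (finite equal-size domain and codomain). In particular φ is injective.
Since φ is injective, we find the preimage of 11. The inverse of x ↦ x^11 on (ℤ_{43})^× is x ↦ x^23, because 11·23 = 253 = 6·42 + 1 ≡ 1 (mod 42) and x^{42} = 1 for x ≠ 0 (Fermat). So φ⁻¹(11) = 11^23 mod 43.
Repeated squaring mod 43: 11^1 ≡ 11, 11^2 ≡ 11² = 121 ≡ 35, 11^4 ≡ 35² = 1225 ≡ 21, 11^8 ≡ 21² = 441 ≡ 11, 11^16 ≡ 11² = 121 ≡ 35. Since 23 = 16 + 4 + 2 + 1, 11^23 ≡ 35·21·35·11: 35·21 = 735 ≡ 4, then 4·35 = 140 ≡ 11, then 11·11 = 121 ≡ 35. So 11^23 ≡ 35 (mod 43).
Hence φ⁻¹(11) = 35.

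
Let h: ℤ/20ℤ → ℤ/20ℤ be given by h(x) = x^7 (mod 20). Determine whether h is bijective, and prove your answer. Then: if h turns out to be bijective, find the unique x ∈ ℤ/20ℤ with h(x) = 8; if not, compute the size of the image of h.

h(0) = 0^7 = 0.
h(10): Repeated squaring mod 20: 10^1 ≡ 10, 10^2 ≡ 10² = 100 ≡ 0, 10^4 ≡ 0² = 0. Since 7 = 4 + 2 + 1, 10^7 ≡ 0·0·10: 0·0 = 0, then 0·10 = 0. So 10^7 ≡ 0 (mod 20).
So h(0) = h(10) = 0 while 0 ≠ 10, therefore h is not injective, hence not bijective.
Since h is not bijective, we determine |image(h)|. Computing x^7 mod 20 for each x (by repeated squaring, reducing mod 20 at every step), the values h(0), h(1), …, h(19) are: 0, 1, 8, 7, 4, 5, 16, 3, 12, 9, 0, 11, 8, 17, 4, 15, 16, 13, 12, 19.
The distinct values are {0, 1, 3, 4, 5, 7, 8, 9, 11, 12, 13, 15, 16, 17, 19}; there are 15 of them.

15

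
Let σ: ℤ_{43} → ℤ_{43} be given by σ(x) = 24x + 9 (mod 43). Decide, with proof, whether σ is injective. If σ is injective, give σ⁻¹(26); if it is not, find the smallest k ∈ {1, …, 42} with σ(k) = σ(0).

24

If σ(s) = σ(t), then 24s ≡ 24t (mod 43). Because gcd(24, 43) = 1, we may cancel 24 to get s ≡ t (mod 43).
Hence σ is injective.
We now compute 24⁻¹ mod 43 explicitly. Euclid's algorithm: 43 = 1·24 + 19, 24 = 1·19 + 5, 19 = 3·5 + 4, 5 = 1·4 + 1; back-substituting gives 1 = 9·24 − 5·43, so 24⁻¹ ≡ 9 (mod 43).
Since σ is injective, we compute σ⁻¹(26): solve 24x + 9 ≡ 26 (mod 43), i.e. 24x ≡ 17 (mod 43).
Multiplying by 24⁻¹ = 9 gives x ≡ 9·17 = 153 = 3·43 + 24 ≡ 24 (mod 43).
Check: σ(24) = 24·24 + 9 = 585 = 13·43 + 26 ≡ 26 (mod 43).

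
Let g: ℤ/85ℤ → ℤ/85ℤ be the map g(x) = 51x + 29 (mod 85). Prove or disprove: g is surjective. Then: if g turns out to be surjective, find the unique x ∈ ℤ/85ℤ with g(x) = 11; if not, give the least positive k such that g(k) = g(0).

Recall: g is surjective if every y in the codomain equals g(x) for some x in the domain.
Since gcd(51, 85) = 17, we have 51x ≡ 0 (mod 17) for all x, so g(x) ≡ 12 (mod 17).
But 0 ≢ 12 (mod 17), so 0 ∈ ℤ/85ℤ has no preimage. Hence g is not surjective.
Since g is not surjective, we find the least positive k with g(k) = g(0): this means 51k ≡ 0 (mod 85), i.e. 85 ∣ 51k. Since gcd(51, 85) = 17, dividing through by 17 this holds exactly when 5 ∣ 3k, and as gcd(3, 5) = 1, exactly when 5 ∣ k.
The smallest positive such k is 5.

5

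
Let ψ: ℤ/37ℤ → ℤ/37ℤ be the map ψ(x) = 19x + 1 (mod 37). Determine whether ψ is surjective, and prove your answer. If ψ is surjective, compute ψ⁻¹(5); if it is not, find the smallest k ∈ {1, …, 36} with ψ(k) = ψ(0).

Recall that ψ is surjective if every y in the codomain equals ψ(x) for some x in the domain.
Since gcd(19, 37) = 1, 19 is invertible modulo 37. Euclid's algorithm: 37 = 1·19 + 18, 19 = 1·18 + 1; back-substituting gives 1 = 2·19 − 1·37, so 19⁻¹ ≡ 2 (mod 37).
For any y ∈ ℤ/37ℤ, x = 2(y − 1) mod 37 satisfies ψ(x) = 19·2(y − 1) + 1 ≡ y (since 19·2 ≡ 1 mod 37). So every y has a preimage.
Thus ψ is surjective.
Since ψ is surjective, we compute ψ⁻¹(5): solve 19x + 1 ≡ 5 (mod 37), i.e. 19x ≡ 4 (mod 37).
Multiplying by 19⁻¹ = 2 gives x ≡ 2·4 = 8 ≡ 8 (mod 37).
Check: ψ(8) = 19·8 + 1 = 153 = 4·37 + 5 ≡ 5 (mod 37).

8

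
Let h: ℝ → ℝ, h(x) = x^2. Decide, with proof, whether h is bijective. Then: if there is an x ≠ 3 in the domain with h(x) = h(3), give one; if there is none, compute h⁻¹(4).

-3

h(3) = 9 = (−3)^2 = h(−3) (since 2 is even), with 3 ≠ −3. So h is not injective, hence not bijective.
For the follow-up, such an x exists: taking x = −3 ∈ ℝ gives h(−3) = 9 = h(3) with −3 ≠ 3.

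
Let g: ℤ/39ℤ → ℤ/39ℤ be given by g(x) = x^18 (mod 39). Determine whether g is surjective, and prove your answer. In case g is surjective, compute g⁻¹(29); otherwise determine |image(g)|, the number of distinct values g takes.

6

g(1) = 1^18 = 1.
g(4): Repeated squaring mod 39: 4^1 ≡ 4, 4^2 ≡ 4² = 16, 4^4 ≡ 16² = 256 ≡ 22, 4^8 ≡ 22² = 484 ≡ 16, 4^16 ≡ 16² = 256 ≡ 22. Since 18 = 16 + 2, 4^18 ≡ 22·16: 22·16 = 352 ≡ 1. So 4^18 ≡ 1 (mod 39).
So g(1) = g(4) = 1 while 1 ≠ 4, so g is not injective.
A non-injective map from the 39-element set ℤ/39ℤ to itself takes at most 38 distinct values, so it cannot be surjective. Therefore g is not surjective.
Since g is not surjective, we determine |image(g)|. Computing x^18 mod 39 for each x (by repeated squaring, reducing mod 39 at every step), the values g(0), g(1), …, g(38) are: 0, 1, 25, 27, 1, 25, 12, 25, 25, 27, 1, 25, 27, 13, 1, 12, 1, 1, 12, 25, 25, 12, 1, 1, 12, 1, 13, 27, 25, 1, 27, 25, 25, 12, 25, 1, 27, 25, 1.
The distinct values are {0, 1, 12, 13, 25, 27}; there are 6 of them.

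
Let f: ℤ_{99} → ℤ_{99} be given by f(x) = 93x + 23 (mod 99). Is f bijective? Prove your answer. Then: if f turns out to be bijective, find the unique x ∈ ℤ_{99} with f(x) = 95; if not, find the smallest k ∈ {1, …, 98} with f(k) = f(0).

Recall that f is injective if f(a) = f(b) implies a = b.
We have gcd(93, 99) = 3 > 1. Taking a = 0 and b = 33: f(0) = 23 and f(33) = 93·33 + 23 = 3092 ≡ 23 (mod 99).
So f(0) = f(33) while 0 ≠ 33, so f is not injective, hence not bijective.
Since f is not bijective, we find the least positive k with f(k) = f(0): this means 93k ≡ 0 (mod 99), i.e. 99 ∣ 93k. Since gcd(93, 99) = 3, dividing through by 3 this holds exactly when 33 ∣ 31k, and as gcd(31, 33) = 1, exactly when 33 ∣ k.
The smallest positive such k is 33.

33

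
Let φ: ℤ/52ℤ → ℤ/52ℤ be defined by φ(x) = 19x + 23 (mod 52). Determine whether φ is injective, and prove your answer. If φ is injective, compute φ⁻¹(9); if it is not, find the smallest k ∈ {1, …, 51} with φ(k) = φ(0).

2

If φ(x_1) = φ(x_2), then 19x_1 ≡ 19x_2 (mod 52). Because gcd(19, 52) = 1, we may cancel 19 to get x_1 ≡ x_2 (mod 52).
Hence φ is injective.
We now compute 19⁻¹ mod 52 explicitly. Euclid's algorithm: 52 = 2·19 + 14, 19 = 1·14 + 5, 14 = 2·5 + 4, 5 = 1·4 + 1; back-substituting gives 1 = 11·19 − 4·52, so 19⁻¹ ≡ 11 (mod 52).
Since φ is injective, we compute φ⁻¹(9): solve 19x + 23 ≡ 9 (mod 52), i.e. 19x ≡ 38 (mod 52).
Multiplying by 19⁻¹ = 11 gives x ≡ 11·38 = 418 = 8·52 + 2 ≡ 2 (mod 52).
Check: φ(2) = 19·2 + 23 = 61 = 1·52 + 9 ≡ 9 (mod 52).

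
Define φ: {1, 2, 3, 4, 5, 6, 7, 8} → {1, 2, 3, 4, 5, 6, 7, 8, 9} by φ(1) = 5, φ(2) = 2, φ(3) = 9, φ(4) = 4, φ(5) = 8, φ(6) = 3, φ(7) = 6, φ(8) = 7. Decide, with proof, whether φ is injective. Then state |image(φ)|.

8

The values φ(1), …, φ(8) are 5, 2, 9, 4, 8, 3, 6, 7 — all distinct.
So φ(x_1) = φ(x_2) only when x_1 = x_2, and φ is injective.
The image of φ is {2, 3, 4, 5, 6, 7, 8, 9}, which has 8 elements.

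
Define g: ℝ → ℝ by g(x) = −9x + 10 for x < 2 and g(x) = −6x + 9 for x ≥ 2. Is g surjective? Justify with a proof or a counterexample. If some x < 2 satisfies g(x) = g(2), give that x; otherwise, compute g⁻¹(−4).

Both pieces are strictly decreasing (slopes −9 and −6), so each is injective on its own interval.
The left piece maps (−∞, 2) onto (−8, ∞); the right piece maps [2, ∞) onto (−∞, −3].
The union (−8, ∞) ∪ (−∞, −3] covers ℝ, so g is surjective.
For the follow-up: the images overlap, so an x < 2 with g(x) = g(2) exists. g(2) = −3; solving −9x + 10 = −3 for x < 2 gives x = (−3 − 10)/(−9) = 13/9.

13/9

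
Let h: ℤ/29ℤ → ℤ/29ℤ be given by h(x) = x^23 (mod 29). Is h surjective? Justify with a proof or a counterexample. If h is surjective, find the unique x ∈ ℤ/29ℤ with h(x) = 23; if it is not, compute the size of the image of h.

Since 29 is prime, the nonzero elements of ℤ/29ℤ form a cyclic group of order 28.
As gcd(23, 28) = 1, raising to the 23rd power is a bijection on this group: if u^23 ≡ v^23 then (uv^{−1})^23 = 1, and the only element of order dividing gcd(23, 28) = 1 is 1, so u = v.
With h(0) = 0 this makes h injective on all of ℤ/29ℤ, hence bijective (finite equal-size domain and codomain). In particular h is surjective.
Since h is surjective, we find the preimage of 23. The inverse of x ↦ x^23 on (ℤ/29ℤ)^× is x ↦ x^11, because 23·11 = 253 = 9·28 + 1 ≡ 1 (mod 28) and x^{28} = 1 for x ≠ 0 (Fermat). So h⁻¹(23) = 23^11 mod 29.
Repeated squaring mod 29: 23^1 ≡ 23, 23^2 ≡ 23² = 529 ≡ 7, 23^4 ≡ 7² = 49 ≡ 20, 23^8 ≡ 20² = 400 ≡ 23. Since 11 = 8 + 2 + 1, 23^11 ≡ 23·7·23: 23·7 = 161 ≡ 16, then 16·23 = 368 ≡ 20. So 23^11 ≡ 20 (mod 29).
Hence h⁻¹(23) = 20.

20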